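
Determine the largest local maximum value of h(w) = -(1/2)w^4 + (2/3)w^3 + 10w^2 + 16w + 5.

h'(w) = -2w^3 + 2w^2 + 20w + 16 = 0 at w = -2, -1, 4.
Second-derivative test with h''(w) = -6w^2 + 4w + 20: h''(-2) = -12 < 0 ⇒ local maximum; h''(-1) = 10 > 0 ⇒ local minimum; h''(4) = -60 < 0 ⇒ local maximum.
The largest local maximum is h(4) = 431/3.

431/3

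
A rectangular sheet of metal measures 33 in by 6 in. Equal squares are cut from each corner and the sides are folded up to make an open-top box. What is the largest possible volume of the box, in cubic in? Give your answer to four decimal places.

135.3358

With cut size x, the volume is V(x) = x(33 − 2x)(6 − 2x) for 0 < x < 3.
V'(x) = 12x^2 − 156x + 198. Setting V'(x) = 0 gives x ≈ 1.4256 (the root in (0, 3)).
V''(x) = 24x − 156 is negative there, so this is the maximum; V ≈ 135.3358.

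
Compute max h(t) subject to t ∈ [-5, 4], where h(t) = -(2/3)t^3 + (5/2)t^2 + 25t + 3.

h'(t) = -2t^2 + 5t + 25, whose only zero in [-5, 4] is t = -5/2.
Compare values at every candidate in [-5, 4]: h(-5) = 143/6; h(-5/2) = -803/24; h(4) = 301/3.
The maximum over the interval is 301/3, attained at t = 4.

301/3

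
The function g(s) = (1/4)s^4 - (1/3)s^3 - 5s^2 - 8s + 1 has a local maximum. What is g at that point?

55/12

g'(s) = s^3 - s^2 - 10s - 8 = 0 at s = -2, -1, 4.
g''(s) = 3s^2 - 2s - 10. g''(-2) = 6 > 0 ⇒ local minimum; g''(-1) = -5 < 0 ⇒ local maximum; g''(4) = 30 > 0 ⇒ local minimum.
The local maximum is g(-1) = 55/12.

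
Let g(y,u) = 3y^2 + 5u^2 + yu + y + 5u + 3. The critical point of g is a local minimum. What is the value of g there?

102/59

∂g/∂y = 6y + u + 1 = 0 and ∂g/∂u = y + 10u + 5 = 0, so (y, u) = (-5/59, -29/59).
The Hessian has g_{yy} = 6, g_{uu} = 10, g_{yu} = 1, giving D = 59 > 0 with g_{yy} > 0, so the point is a local minimum.
g(-5/59, -29/59) = 102/59.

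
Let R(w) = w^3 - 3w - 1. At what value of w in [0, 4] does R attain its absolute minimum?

1

The derivative is 3w^2 - 3, whose only zero in [0, 4] is w = 1.
Candidates: R(0) = -1,  R(1) = -3,  R(4) = 51.
Hence the absolute minimum is -3 at w = 1.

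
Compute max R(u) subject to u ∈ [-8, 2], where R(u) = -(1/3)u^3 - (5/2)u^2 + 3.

41/3

R'(u) = -u^2 - 5u, which vanishes at u = -5 and u = 0.
Compare values at every candidate in [-8, 2]: R(-8) = 41/3; R(-5) = -107/6; R(0) = 3; R(2) = -29/3.
Hence the absolute maximum is 41/3 at u = -8.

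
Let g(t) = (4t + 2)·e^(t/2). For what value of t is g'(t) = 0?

g'(t) = 4·e^(t/2) + (4t + 2)·(1/2)·e^(t/2) = (2t + 5)·e^(t/2). Since e^(t/2) > 0, the only critical point is t = -5/2.
g''(-5/2) has the same sign as 2 > 0, so this is a local minimum.
g(-5/2) = (-8)·e^(-5/4) ≈ -2.2920.

-5/2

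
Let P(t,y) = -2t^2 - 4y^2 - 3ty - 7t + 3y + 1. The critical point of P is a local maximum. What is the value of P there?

300/23

∂P/∂t = -4t - 3y - 7 = 0 and ∂P/∂y = -3t - 8y + 3 = 0, so (t, y) = (-65/23, 33/23).
The Hessian has P_{tt} = -4, P_{yy} = -8, P_{ty} = -3, giving D = 23 > 0 with P_{tt} < 0, so the point is a local maximum.
P(-65/23, 33/23) = 300/23.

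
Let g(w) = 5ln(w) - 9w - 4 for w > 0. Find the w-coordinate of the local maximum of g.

g'(w) = 5/w − 9 = 0 gives w = 5/9.
g''(w) = -5/w², which is negative for w > 0, so this is a local maximum.
g(5/9) = 5·ln(5/9) - 5 - 4 ≈ -11.9389.

5/9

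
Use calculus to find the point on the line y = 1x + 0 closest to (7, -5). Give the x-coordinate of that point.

1

Minimize D(x)^2 = (x - 7)^2 + (x + 5)^2.
d/dx[D^2] = 2(x - 7) + 2·1·(x + 5) = 0 ⇒ x = 1.
Then y = 1 and the distance is √(72) ≈ 8.4853.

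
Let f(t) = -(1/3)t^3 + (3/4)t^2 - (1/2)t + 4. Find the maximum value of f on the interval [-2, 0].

32/3

Differentiating, f'(t) = -t^2 + (3/2)t - 1/2; which has no zeros in [-2, 0].
Candidates: f(-2) = 32/3; f(0) = 4.
So the maximum is f(-2) = 32/3.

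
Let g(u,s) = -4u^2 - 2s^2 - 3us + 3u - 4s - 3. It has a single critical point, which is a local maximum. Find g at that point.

∂g/∂u = -8u - 3s + 3 = 0 and ∂g/∂s = -3u - 4s - 4 = 0, so (u, s) = (24/23, -41/23).
The Hessian has g_{uu} = -8, g_{ss} = -4, g_{us} = -3, giving D = 23 > 0 with g_{uu} < 0, so the point is a local maximum.
g(24/23, -41/23) = 49/23.

49/23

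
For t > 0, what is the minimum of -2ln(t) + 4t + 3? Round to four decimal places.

R'(t) = -2/t + 4 = 0 gives t = 1/2.
R''(t) = 2/t², which is positive for t > 0, so this is a local minimum.
R(1/2) = -2·ln(1/2) + 2 + 3 ≈ 6.3863.

6.3863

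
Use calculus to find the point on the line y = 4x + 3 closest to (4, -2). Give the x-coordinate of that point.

Minimize D(x)^2 = (x - 4)^2 + (4x + 5)^2.
d/dx[D^2] = 2(x - 4) + 2·4·(4x + 5) = 0 ⇒ x = -16/17.
Then y = -13/17 and the distance is √(441/17) ≈ 5.0932.

-16/17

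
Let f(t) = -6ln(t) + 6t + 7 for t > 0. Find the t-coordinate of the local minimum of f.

1

f'(t) = -6/t + 6 = 0 gives t = 1.
f''(t) = 6/t², which is positive for t > 0, so this is a local minimum.
f(1) = -6·ln(1) + 6 + 7 ≈ 13.0000.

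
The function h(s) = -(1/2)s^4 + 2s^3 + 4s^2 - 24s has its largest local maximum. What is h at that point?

h'(s) = -2s^3 + 6s^2 + 8s - 24. Setting h'(s) = 0 gives s ∈ {-2, 2, 3}.
Since h''(s) = -6s^2 + 12s + 8, we get h''(-2) = -40 < 0 ⇒ local maximum; h''(2) = 8 > 0 ⇒ local minimum; h''(3) = -10 < 0 ⇒ local maximum.
The largest local maximum is h(-2) = 40.

40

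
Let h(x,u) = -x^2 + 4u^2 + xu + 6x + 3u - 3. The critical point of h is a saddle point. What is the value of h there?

∂h/∂x = -2x + u + 6 = 0 and ∂h/∂u = x + 8u + 3 = 0, so (x, u) = (45/17, -12/17).
The Hessian has h_{xx} = -2, h_{uu} = 8, h_{xu} = 1, giving D = -17 < 0, so the point is a saddle point.
h(45/17, -12/17) = 66/17.

66/17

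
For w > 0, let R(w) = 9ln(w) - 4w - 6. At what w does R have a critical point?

9/4

R'(w) = 9/w − 4 = 0 gives w = 9/4.
R''(w) = -9/w², which is negative for w > 0, so this is a local maximum.
R(9/4) = 9·ln(9/4) - 9 - 6 ≈ -7.7016.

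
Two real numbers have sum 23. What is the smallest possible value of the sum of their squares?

529/2

With a + b = 23, a^2 + b^2 = a^2 + (23 − a)^2.
The derivative 2a − 2(23 − a) = 4a − 46 vanishes at a = 23/2; second derivative 4 > 0, a minimum.
The minimum is 2·(23/2)^2 = 529/2.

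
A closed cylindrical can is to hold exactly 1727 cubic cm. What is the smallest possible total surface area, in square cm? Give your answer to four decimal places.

With radius r and height h, πr²h = 1727 so h = 1727/(πr²), and S(r) = 2πr² + 2πrh = 2πr² + 2·1727/r.
S'(r) = 4πr − 2·1727/r² = 0 ⇒ r³ = 1727/(2π), so r ≈ 6.5019 and h = 2r ≈ 13.0037.
S''(r) = 4π + 4·1727/r³ > 0, so this is the minimum; S ≈ 796.8491.

796.8491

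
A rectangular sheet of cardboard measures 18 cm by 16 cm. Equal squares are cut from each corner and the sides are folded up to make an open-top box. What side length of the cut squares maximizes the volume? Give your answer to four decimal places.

2.8187

With cut size x, the volume is V(x) = x(18 − 2x)(16 − 2x) for 0 < x < 8.
V'(x) = 12x^2 − 136x + 288. Setting V'(x) = 0 gives x ≈ 2.8187 (the root in (0, 8)).
V''(x) = 24x − 136 is negative there, so this is the maximum; V ≈ 361.0999.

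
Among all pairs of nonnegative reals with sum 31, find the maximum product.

961/4

With x + y = 31, the product is P(x) = x(31 − x).
P'(x) = 31 − 2x = 0 gives x = 31/2; P'' = −2 < 0, so this is the maximum.
P = 31/2·31/2 = 961/4.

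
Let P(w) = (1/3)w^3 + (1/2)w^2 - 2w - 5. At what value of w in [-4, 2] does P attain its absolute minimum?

The derivative is w^2 + w - 2, which vanishes at w = -2 and w = 1.
Compare values at every candidate in [-4, 2]: P(-4) = -31/3, P(-2) = -5/3, P(1) = -37/6, P(2) = -13/3.
Hence the absolute minimum is -31/3 at w = -4.

-4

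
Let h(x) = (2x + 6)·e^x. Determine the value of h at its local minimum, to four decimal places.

-0.0366

By the product rule, h'(x) = (2x + 8)·e^x. Since e^x > 0, the only critical point is x = -4.
h''(-4) has the same sign as 2 > 0, so this is a local minimum.
h(-4) = (-2)·e^(-4) ≈ -0.0366.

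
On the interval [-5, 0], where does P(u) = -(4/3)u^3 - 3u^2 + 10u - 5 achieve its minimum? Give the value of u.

Differentiating, P'(u) = -4u^2 - 6u + 10; whose only zero in [-5, 0] is u = -5/2.
Candidates: P(-5) = 110/3, P(-5/2) = -335/12, P(0) = -5.
The minimum over the interval is -335/12, attained at u = -5/2.

-5/2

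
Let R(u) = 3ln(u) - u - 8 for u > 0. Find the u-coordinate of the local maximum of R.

3

R'(u) = 3/u − 1 = 0 gives u = 3.
R''(u) = -3/u², which is negative for u > 0, so this is a local maximum.
R(3) = 3·ln(3) - 3 - 8 ≈ -7.7042.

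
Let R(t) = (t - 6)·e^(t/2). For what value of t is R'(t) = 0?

Differentiating with the product rule gives R'(t) = ((1/2)t - 2)·e^(t/2). Since e^(t/2) > 0, the only critical point is t = 4.
R''(4) has the same sign as 1/2 > 0, so this is a local minimum.
R(4) = (-2)·e^(2) ≈ -14.7781.

4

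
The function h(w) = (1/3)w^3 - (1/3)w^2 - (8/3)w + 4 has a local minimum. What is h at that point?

0

h'(w) = w^2 - (2/3)w - 8/3. Setting h'(w) = 0 gives w ∈ {-4/3, 2}.
h''(w) = 2w - 2/3. h''(-4/3) = -10/3 < 0 ⇒ local maximum; h''(2) = 10/3 > 0 ⇒ local minimum.
The local minimum is h(2) = 0.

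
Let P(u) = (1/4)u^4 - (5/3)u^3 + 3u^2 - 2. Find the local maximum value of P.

2/3

Critical points: P'(u) = u^3 - 5u^2 + 6u vanishes at u = 0, 2, 3.
Second-derivative test with P''(u) = 3u^2 - 10u + 6: P''(0) = 6 > 0 ⇒ local minimum; P''(2) = -2 < 0 ⇒ local maximum; P''(3) = 3 > 0 ⇒ local minimum.
The local maximum is P(2) = 2/3.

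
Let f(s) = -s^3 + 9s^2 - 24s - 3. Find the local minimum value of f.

-23

f'(s) = -3s^2 + 18s - 24 = 0 at s = 2, 4.
Since f''(s) = -6s + 18, we get f''(2) = 6 > 0 ⇒ local minimum; f''(4) = -6 < 0 ⇒ local maximum.
The local minimum is f(2) = -23.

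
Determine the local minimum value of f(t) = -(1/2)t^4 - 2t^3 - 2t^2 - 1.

-3/2

f'(t) = -2t^3 - 6t^2 - 4t = 0 at t = -2, -1, 0.
Second-derivative test with f''(t) = -6t^2 - 12t - 4: f''(-2) = -4 < 0 ⇒ local maximum; f''(-1) = 2 > 0 ⇒ local minimum; f''(0) = -4 < 0 ⇒ local maximum.
Thus f has its local minimum at t = -1, with value -3/2.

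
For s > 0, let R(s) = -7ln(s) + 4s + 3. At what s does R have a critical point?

R'(s) = -7/s + 4 = 0 gives s = 7/4.
R''(s) = 7/s², which is positive for s > 0, so this is a local minimum.
R(7/4) = -7·ln(7/4) + 7 + 3 ≈ 6.0827.

7/4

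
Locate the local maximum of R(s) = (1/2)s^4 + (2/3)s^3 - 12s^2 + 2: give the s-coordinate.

R'(s) = 2s^3 + 2s^2 - 24s. Setting R'(s) = 0 gives s ∈ {-4, 0, 3}.
Second-derivative test with R''(s) = 6s^2 + 4s - 24: R''(-4) = 56 > 0 ⇒ local minimum; R''(0) = -24 < 0 ⇒ local maximum; R''(3) = 42 > 0 ⇒ local minimum.
So the local maximum value is R(0) = 2.

0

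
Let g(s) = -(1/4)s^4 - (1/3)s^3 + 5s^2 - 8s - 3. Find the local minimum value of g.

g'(s) = -s^3 - s^2 + 10s - 8 = 0 at s = -4, 1, 2.
Second-derivative test with g''(s) = -3s^2 - 2s + 10: g''(-4) = -30 < 0 ⇒ local maximum; g''(1) = 5 > 0 ⇒ local minimum; g''(2) = -6 < 0 ⇒ local maximum.
Thus g has its local minimum at s = 1, with value -79/12.

-79/12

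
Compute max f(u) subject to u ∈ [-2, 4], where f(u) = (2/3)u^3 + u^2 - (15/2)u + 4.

98/3

The derivative is 2u^2 + 2u - 15/2, whose only zero in [-2, 4] is u = 3/2.
Compare values at every candidate in [-2, 4]: f(-2) = 53/3,  f(3/2) = -11/4,  f(4) = 98/3.
So the maximum is f(4) = 98/3.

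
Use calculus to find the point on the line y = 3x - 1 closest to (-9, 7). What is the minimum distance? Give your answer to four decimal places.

Minimize D(x)^2 = (x + 9)^2 + (3x - 8)^2.
d/dx[D^2] = 2(x + 9) + 2·3·(3x - 8) = 0 ⇒ x = 3/2.
Then y = 7/2 and the distance is √(245/2) ≈ 11.0680.

11.0680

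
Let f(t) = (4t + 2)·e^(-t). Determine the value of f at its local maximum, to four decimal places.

Differentiating with the product rule gives f'(t) = (-4t + 2)·e^(-t). Since e^(-t) > 0, the only critical point is t = 1/2.
f''(1/2) has the same sign as -4 < 0, so this is a local maximum.
f(1/2) = (4)·e^(-1/2) ≈ 2.4261.

2.4261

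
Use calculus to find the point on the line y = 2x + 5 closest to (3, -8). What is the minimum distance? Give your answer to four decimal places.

Minimize D(x)^2 = (x - 3)^2 + (2x + 13)^2.
d/dx[D^2] = 2(x - 3) + 2·2·(2x + 13) = 0 ⇒ x = -23/5.
Then y = -21/5 and the distance is √(361/5) ≈ 8.4971.

8.4971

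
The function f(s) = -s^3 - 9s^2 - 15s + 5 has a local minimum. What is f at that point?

f'(s) = -3s^2 - 18s - 15 = 0 at s = -5, -1.
Second-derivative test with f''(s) = -6s - 18: f''(-5) = 12 > 0 ⇒ local minimum; f''(-1) = -12 < 0 ⇒ local maximum.
Thus f has its local minimum at s = -5, with value -20.

-20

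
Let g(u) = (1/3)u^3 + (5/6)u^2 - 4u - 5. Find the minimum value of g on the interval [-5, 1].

-47/6

Differentiating, g'(u) = u^2 + (5/3)u - 4; whose only zero in [-5, 1] is u = -3.
Evaluating at the critical points and endpoints: g(-5) = -35/6,  g(-3) = 11/2,  g(1) = -47/6.
The minimum over the interval is -47/6, attained at u = 1.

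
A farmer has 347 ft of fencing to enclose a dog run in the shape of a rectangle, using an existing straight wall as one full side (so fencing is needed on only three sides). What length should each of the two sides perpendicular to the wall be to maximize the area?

Let the sides perpendicular to the wall have length x and the parallel side y, so 2x + y = 347 and the area is A = xy = x(347 − 2x).
A'(x) = 347 − 4x = 0 gives x = 347/4, and A''(x) = −4 < 0 confirms a maximum.
Then y = 347 − 2·347/4 = 347/2 and A = 120409/8.

347/4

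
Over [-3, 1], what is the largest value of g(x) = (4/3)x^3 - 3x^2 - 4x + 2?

The derivative is 4x^2 - 6x - 4, whose only zero in [-3, 1] is x = -1/2.
Compare values at every candidate in [-3, 1]: g(-3) = -49; g(-1/2) = 37/12; g(1) = -11/3.
The maximum over the interval is 37/12, attained at x = -1/2.

37/12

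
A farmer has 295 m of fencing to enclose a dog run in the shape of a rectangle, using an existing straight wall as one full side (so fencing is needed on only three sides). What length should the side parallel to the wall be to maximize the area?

295/2

Let the sides perpendicular to the wall have length x and the parallel side y, so 2x + y = 295 and the area is A = xy = x(295 − 2x).
A'(x) = 295 − 4x = 0 gives x = 295/4, and A''(x) = −4 < 0 confirms a maximum.
Then y = 295 − 2·295/4 = 295/2 and A = 87025/8.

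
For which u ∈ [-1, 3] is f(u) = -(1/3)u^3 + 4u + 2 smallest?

The derivative is -u^2 + 4, whose only zero in [-1, 3] is u = 2.
Evaluating at the critical points and endpoints: f(-1) = -5/3, f(2) = 22/3, f(3) = 5.
So the minimum is f(-1) = -5/3.

-1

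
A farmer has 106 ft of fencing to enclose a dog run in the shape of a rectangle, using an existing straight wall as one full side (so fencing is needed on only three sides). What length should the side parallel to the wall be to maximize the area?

53

Let the sides perpendicular to the wall have length x and the parallel side y, so 2x + y = 106 and the area is A = xy = x(106 − 2x).
A'(x) = 106 − 4x = 0 gives x = 53/2, and A''(x) = −4 < 0 confirms a maximum.
Then y = 106 − 2·53/2 = 53 and A = 2809/2.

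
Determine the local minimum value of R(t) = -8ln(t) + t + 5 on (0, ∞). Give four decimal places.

-3.6355

R'(t) = -8/t + 1 = 0 gives t = 8.
R''(t) = 8/t², which is positive for t > 0, so this is a local minimum.
R(8) = -8·ln(8) + 8 + 5 ≈ -3.6355.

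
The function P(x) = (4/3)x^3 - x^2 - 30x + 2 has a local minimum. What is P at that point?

-61

P'(x) = 4x^2 - 2x - 30. Setting P'(x) = 0 gives x ∈ {-5/2, 3}.
Second-derivative test with P''(x) = 8x - 2: P''(-5/2) = -22 < 0 ⇒ local maximum; P''(3) = 22 > 0 ⇒ local minimum.
So the local minimum value is P(3) = -61.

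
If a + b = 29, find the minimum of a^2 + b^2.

With a + b = 29, a^2 + b^2 = a^2 + (29 − a)^2.
The derivative 2a − 2(29 − a) = 4a − 58 vanishes at a = 29/2; second derivative 4 > 0, a minimum.
The minimum is 2·(29/2)^2 = 841/2.

841/2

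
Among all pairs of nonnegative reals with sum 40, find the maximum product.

400

With x + y = 40, the product is P(x) = x(40 − x).
P'(x) = 40 − 2x = 0 gives x = 20; P'' = −2 < 0, so this is the maximum.
P = 20·20 = 400.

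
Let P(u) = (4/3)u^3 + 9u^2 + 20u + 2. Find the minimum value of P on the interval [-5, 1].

-119/3

Differentiating, P'(u) = 4u^2 + 18u + 20; which vanishes at u = -5/2 and u = -2.
Candidates: P(-5) = -119/3; P(-5/2) = -151/12; P(-2) = -38/3; P(1) = 97/3.
So the minimum is P(-5) = -119/3.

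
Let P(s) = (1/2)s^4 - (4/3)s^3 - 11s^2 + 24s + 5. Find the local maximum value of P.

103/6

P'(s) = 2s^3 - 4s^2 - 22s + 24. Setting P'(s) = 0 gives s ∈ {-3, 1, 4}.
Since P''(s) = 6s^2 - 8s - 22, we get P''(-3) = 56 > 0 ⇒ local minimum; P''(1) = -24 < 0 ⇒ local maximum; P''(4) = 42 > 0 ⇒ local minimum.
Thus P has its local maximum at s = 1, with value 103/6.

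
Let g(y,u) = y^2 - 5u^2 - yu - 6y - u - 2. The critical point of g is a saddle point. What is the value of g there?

∂g/∂y = 2y - u - 6 = 0 and ∂g/∂u = -y - 10u - 1 = 0, so (y, u) = (59/21, -8/21).
The Hessian has g_{yy} = 2, g_{uu} = -10, g_{yu} = -1, giving D = -21 < 0, so the point is a saddle point.
g(59/21, -8/21) = -215/21.

-215/21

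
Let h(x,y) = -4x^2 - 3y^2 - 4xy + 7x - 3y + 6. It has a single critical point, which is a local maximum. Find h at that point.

459/32

∂h/∂x = -8x - 4y + 7 = 0 and ∂h/∂y = -4x - 6y - 3 = 0, so (x, y) = (27/16, -13/8).
The Hessian has h_{xx} = -8, h_{yy} = -6, h_{xy} = -4, giving D = 32 > 0 with h_{xx} < 0, so the point is a local maximum.
h(27/16, -13/8) = 459/32.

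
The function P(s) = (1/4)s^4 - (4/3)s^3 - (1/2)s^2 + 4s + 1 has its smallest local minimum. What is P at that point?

-37/3

Critical points: P'(s) = s^3 - 4s^2 - s + 4 vanishes at s = -1, 1, 4.
P''(s) = 3s^2 - 8s - 1. P''(-1) = 10 > 0 ⇒ local minimum; P''(1) = -6 < 0 ⇒ local maximum; P''(4) = 15 > 0 ⇒ local minimum.
So the smallest local minimum value is P(4) = -37/3.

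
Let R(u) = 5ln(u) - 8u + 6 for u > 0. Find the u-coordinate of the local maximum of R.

5/8

R'(u) = 5/u − 8 = 0 gives u = 5/8.
R''(u) = -5/u², which is negative for u > 0, so this is a local maximum.
R(5/8) = 5·ln(5/8) - 5 + 6 ≈ -1.3500.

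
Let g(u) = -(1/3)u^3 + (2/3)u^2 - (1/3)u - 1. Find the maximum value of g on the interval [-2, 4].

5

Differentiating, g'(u) = -u^2 + (4/3)u - 1/3; which vanishes at u = 1/3 and u = 1.
Compare values at every candidate in [-2, 4]: g(-2) = 5,  g(1/3) = -85/81,  g(1) = -1,  g(4) = -13.
The maximum over the interval is 5, attained at u = -2.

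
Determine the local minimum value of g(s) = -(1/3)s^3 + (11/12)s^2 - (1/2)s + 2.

g'(s) = -s^2 + (11/6)s - 1/2. Setting g'(s) = 0 gives s ∈ {1/3, 3/2}.
g''(s) = -2s + 11/6. g''(1/3) = 7/6 > 0 ⇒ local minimum; g''(3/2) = -7/6 < 0 ⇒ local maximum.
The local minimum is g(1/3) = 623/324.

623/324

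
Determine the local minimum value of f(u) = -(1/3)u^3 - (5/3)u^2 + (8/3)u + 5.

-11

f'(u) = -u^2 - (10/3)u + 8/3 = 0 at u = -4, 2/3.
Since f''(u) = -2u - 10/3, we get f''(-4) = 14/3 > 0 ⇒ local minimum; f''(2/3) = -14/3 < 0 ⇒ local maximum.
The local minimum is f(-4) = -11.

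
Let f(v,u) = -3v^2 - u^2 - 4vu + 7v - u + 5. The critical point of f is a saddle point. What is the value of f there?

∂f/∂v = -6v - 4u + 7 = 0 and ∂f/∂u = -4v - 2u - 1 = 0, so (v, u) = (-9/2, 17/2).
The Hessian has f_{vv} = -6, f_{uu} = -2, f_{vu} = -4, giving D = -4 < 0, so the point is a saddle point.
f(-9/2, 17/2) = -15.

-15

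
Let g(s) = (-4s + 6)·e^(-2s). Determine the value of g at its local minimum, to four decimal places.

Differentiating with the product rule gives g'(s) = (8s - 16)·e^(-2s). Since e^(-2s) > 0, the only critical point is s = 2.
g''(2) has the same sign as 8 > 0, so this is a local minimum.
g(2) = (-2)·e^(-4) ≈ -0.0366.

-0.0366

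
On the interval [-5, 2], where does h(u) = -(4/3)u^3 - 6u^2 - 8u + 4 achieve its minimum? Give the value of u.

2

Differentiating, h'(u) = -4u^2 - 12u - 8; which vanishes at u = -2 and u = -1.
Evaluating at the critical points and endpoints: h(-5) = 182/3, h(-2) = 20/3, h(-1) = 22/3, h(2) = -140/3.
Hence the absolute minimum is -140/3 at u = 2.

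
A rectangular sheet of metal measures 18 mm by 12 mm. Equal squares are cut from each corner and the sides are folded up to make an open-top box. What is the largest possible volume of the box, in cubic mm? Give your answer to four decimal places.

228.1621

With cut size x, the volume is V(x) = x(18 − 2x)(12 − 2x) for 0 < x < 6.
V'(x) = 12x^2 − 120x + 216. Setting V'(x) = 0 gives x ≈ 2.3542 (the root in (0, 6)).
V''(x) = 24x − 120 is negative there, so this is the maximum; V ≈ 228.1621.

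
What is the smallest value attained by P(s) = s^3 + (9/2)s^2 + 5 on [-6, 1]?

Differentiating, P'(s) = 3s^2 + 9s; which vanishes at s = -3 and s = 0.
Evaluating at the critical points and endpoints: P(-6) = -49,  P(-3) = 37/2,  P(0) = 5,  P(1) = 21/2.
Hence the absolute minimum is -49 at s = -6.

-49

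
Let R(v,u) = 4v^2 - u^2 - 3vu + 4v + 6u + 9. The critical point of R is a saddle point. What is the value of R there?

17

∂R/∂v = 8v - 3u + 4 = 0 and ∂R/∂u = -3v - 2u + 6 = 0, so (v, u) = (2/5, 12/5).
The Hessian has R_{vv} = 8, R_{uu} = -2, R_{vu} = -3, giving D = -25 < 0, so the point is a saddle point.
R(2/5, 12/5) = 17.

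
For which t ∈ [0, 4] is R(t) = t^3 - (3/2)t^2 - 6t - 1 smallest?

The derivative is 3t^2 - 3t - 6, whose only zero in [0, 4] is t = 2.
Compare values at every candidate in [0, 4]: R(0) = -1, R(2) = -11, R(4) = 15.
Hence the absolute minimum is -11 at t = 2.

2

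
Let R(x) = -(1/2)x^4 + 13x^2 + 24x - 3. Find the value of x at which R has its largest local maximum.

4

R'(x) = -2x^3 + 26x + 24. Setting R'(x) = 0 gives x ∈ {-3, -1, 4}.
R''(x) = -6x^2 + 26. R''(-3) = -28 < 0 ⇒ local maximum; R''(-1) = 20 > 0 ⇒ local minimum; R''(4) = -70 < 0 ⇒ local maximum.
Thus R has its largest local maximum at x = 4, with value 173.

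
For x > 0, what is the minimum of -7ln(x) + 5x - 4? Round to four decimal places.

0.6447

g'(x) = -7/x + 5 = 0 gives x = 7/5.
g''(x) = 7/x², which is positive for x > 0, so this is a local minimum.
g(7/5) = -7·ln(7/5) + 7 - 4 ≈ 0.6447.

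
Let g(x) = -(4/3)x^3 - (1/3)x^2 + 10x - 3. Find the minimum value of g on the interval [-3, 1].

The derivative is -4x^2 - (2/3)x + 10, whose only zero in [-3, 1] is x = -5/3.
Candidates: g(-3) = 0,  g(-5/3) = -1168/81,  g(1) = 16/3.
So the minimum is g(-5/3) = -1168/81.

-1168/81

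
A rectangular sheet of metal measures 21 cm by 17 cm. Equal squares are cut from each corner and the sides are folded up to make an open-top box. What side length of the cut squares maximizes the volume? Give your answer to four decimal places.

3.1145

With cut size x, the volume is V(x) = x(21 − 2x)(17 − 2x) for 0 < x < 8.5.
V'(x) = 12x^2 − 152x + 357. Setting V'(x) = 0 gives x ≈ 3.1145 (the root in (0, 8.5)).
V''(x) = 24x − 152 is negative there, so this is the maximum; V ≈ 495.5121.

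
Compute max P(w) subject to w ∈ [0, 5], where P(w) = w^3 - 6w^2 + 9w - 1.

P'(w) = 3w^2 - 12w + 9, which vanishes at w = 1 and w = 3.
Candidates: P(0) = -1, P(1) = 3, P(3) = -1, P(5) = 19.
So the maximum is P(5) = 19.

19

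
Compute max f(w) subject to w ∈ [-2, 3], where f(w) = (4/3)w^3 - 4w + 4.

28

f'(w) = 4w^2 - 4, which vanishes at w = -1 and w = 1.
Evaluating at the critical points and endpoints: f(-2) = 4/3, f(-1) = 20/3, f(1) = 4/3, f(3) = 28.
So the maximum is f(3) = 28.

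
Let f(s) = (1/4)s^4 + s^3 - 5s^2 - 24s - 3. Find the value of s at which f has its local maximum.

-2

f'(s) = s^3 + 3s^2 - 10s - 24. Setting f'(s) = 0 gives s ∈ {-4, -2, 3}.
Since f''(s) = 3s^2 + 6s - 10, we get f''(-4) = 14 > 0 ⇒ local minimum; f''(-2) = -10 < 0 ⇒ local maximum; f''(3) = 35 > 0 ⇒ local minimum.
The local maximum is f(-2) = 21.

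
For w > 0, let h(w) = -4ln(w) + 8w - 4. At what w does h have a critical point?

1/2

h'(w) = -4/w + 8 = 0 gives w = 1/2.
h''(w) = 4/w², which is positive for w > 0, so this is a local minimum.
h(1/2) = -4·ln(1/2) + 4 - 4 ≈ 2.7726.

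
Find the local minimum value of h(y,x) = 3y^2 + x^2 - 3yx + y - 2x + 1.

-4/3

∂h/∂y = 6y - 3x + 1 = 0 and ∂h/∂x = -3y + 2x - 2 = 0, so (y, x) = (4/3, 3).
The Hessian has h_{yy} = 6, h_{xx} = 2, h_{yx} = -3, giving D = 3 > 0 with h_{yy} > 0, so the point is a local minimum.
h(4/3, 3) = -4/3.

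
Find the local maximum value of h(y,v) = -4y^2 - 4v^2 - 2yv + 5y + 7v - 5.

∂h/∂y = -8y - 2v + 5 = 0 and ∂h/∂v = -2y - 8v + 7 = 0, so (y, v) = (13/30, 23/30).
The Hessian has h_{yy} = -8, h_{vv} = -8, h_{yv} = -2, giving D = 60 > 0 with h_{yy} < 0, so the point is a local maximum.
h(13/30, 23/30) = -37/30.

-37/30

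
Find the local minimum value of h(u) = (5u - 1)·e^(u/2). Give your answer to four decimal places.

-4.0657

Differentiating with the product rule gives h'(u) = ((5/2)u + 9/2)·e^(u/2). Since e^(u/2) > 0, the only critical point is u = -9/5.
h''(-9/5) has the same sign as 5/2 > 0, so this is a local minimum.
h(-9/5) = (-10)·e^(-9/10) ≈ -4.0657.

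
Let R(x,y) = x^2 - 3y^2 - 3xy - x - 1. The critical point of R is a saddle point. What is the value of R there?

∂R/∂x = 2x - 3y - 1 = 0 and ∂R/∂y = -3x - 6y = 0, so (x, y) = (2/7, -1/7).
The Hessian has R_{xx} = 2, R_{yy} = -6, R_{xy} = -3, giving D = -21 < 0, so the point is a saddle point.
R(2/7, -1/7) = -8/7.

-8/7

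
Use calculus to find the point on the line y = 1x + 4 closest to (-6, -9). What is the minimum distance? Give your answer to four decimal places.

4.9497

Minimize D(x)^2 = (x + 6)^2 + (x + 13)^2.
d/dx[D^2] = 2(x + 6) + 2·1·(x + 13) = 0 ⇒ x = -19/2.
Then y = -11/2 and the distance is √(49/2) ≈ 4.9497.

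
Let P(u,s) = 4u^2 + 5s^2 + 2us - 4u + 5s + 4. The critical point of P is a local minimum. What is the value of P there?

21/19

∂P/∂u = 8u + 2s - 4 = 0 and ∂P/∂s = 2u + 10s + 5 = 0, so (u, s) = (25/38, -12/19).
The Hessian has P_{uu} = 8, P_{ss} = 10, P_{us} = 2, giving D = 76 > 0 with P_{uu} > 0, so the point is a local minimum.
P(25/38, -12/19) = 21/19.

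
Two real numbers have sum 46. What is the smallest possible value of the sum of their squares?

With a + b = 46, a^2 + b^2 = a^2 + (46 − a)^2.
The derivative 2a − 2(46 − a) = 4a − 92 vanishes at a = 23; second derivative 4 > 0, a minimum.
The minimum is 2·(23)^2 = 1058.

1058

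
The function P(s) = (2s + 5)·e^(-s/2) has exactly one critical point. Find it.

P'(s) = 2·e^(-s/2) + (2s + 5)·(-1/2)·e^(-s/2) = (-s - 1/2)·e^(-s/2). Since e^(-s/2) > 0, the only critical point is s = -1/2.
P''(-1/2) has the same sign as -1 < 0, so this is a local maximum.
P(-1/2) = (4)·e^(1/4) ≈ 5.1361.

-1/2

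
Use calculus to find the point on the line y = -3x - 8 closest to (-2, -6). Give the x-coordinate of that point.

-4/5

Minimize D(x)^2 = (x + 2)^2 + (-3x - 2)^2.
d/dx[D^2] = 2(x + 2) + 2·(-3)·(-3x - 2) = 0 ⇒ x = -4/5.
Then y = -28/5 and the distance is √(8/5) ≈ 1.2649.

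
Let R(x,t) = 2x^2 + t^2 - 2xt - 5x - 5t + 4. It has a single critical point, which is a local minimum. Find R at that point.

∂R/∂x = 4x - 2t - 5 = 0 and ∂R/∂t = -2x + 2t - 5 = 0, so (x, t) = (5, 15/2).
The Hessian has R_{xx} = 4, R_{tt} = 2, R_{xt} = -2, giving D = 4 > 0 with R_{xx} > 0, so the point is a local minimum.
R(5, 15/2) = -109/4.

-109/4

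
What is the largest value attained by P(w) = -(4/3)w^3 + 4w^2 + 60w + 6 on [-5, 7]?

P'(w) = -4w^2 + 8w + 60, which vanishes at w = -3 and w = 5.
Candidates: P(-5) = -82/3,  P(-3) = -102,  P(5) = 718/3,  P(7) = 494/3.
So the maximum is P(5) = 718/3.

718/3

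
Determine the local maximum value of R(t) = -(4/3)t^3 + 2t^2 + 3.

R'(t) = -4t^2 + 4t = 0 at t = 0, 1.
Since R''(t) = -8t + 4, we get R''(0) = 4 > 0 ⇒ local minimum; R''(1) = -4 < 0 ⇒ local maximum.
Thus R has its local maximum at t = 1, with value 11/3.

11/3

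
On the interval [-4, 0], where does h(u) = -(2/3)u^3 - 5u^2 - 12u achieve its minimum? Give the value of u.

0

h'(u) = -2u^2 - 10u - 12, which vanishes at u = -3 and u = -2.
Candidates: h(-4) = 32/3,  h(-3) = 9,  h(-2) = 28/3,  h(0) = 0.
So the minimum is h(0) = 0.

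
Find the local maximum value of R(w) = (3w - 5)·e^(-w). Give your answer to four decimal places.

Differentiating with the product rule gives R'(w) = (-3w + 8)·e^(-w). Since e^(-w) > 0, the only critical point is w = 8/3.
R''(8/3) has the same sign as -3 < 0, so this is a local maximum.
R(8/3) = (3)·e^(-8/3) ≈ 0.2085.

0.2085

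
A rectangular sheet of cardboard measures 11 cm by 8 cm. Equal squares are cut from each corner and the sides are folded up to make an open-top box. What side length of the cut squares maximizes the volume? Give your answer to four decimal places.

With cut size x, the volume is V(x) = x(11 − 2x)(8 − 2x) for 0 < x < 4.
V'(x) = 12x^2 − 76x + 88. Setting V'(x) = 0 gives x ≈ 1.5252 (the root in (0, 4)).
V''(x) = 24x − 76 is negative there, so this is the maximum; V ≈ 60.0126.

1.5252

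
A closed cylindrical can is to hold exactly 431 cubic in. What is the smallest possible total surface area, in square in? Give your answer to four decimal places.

315.8635

With radius r and height h, πr²h = 431 so h = 431/(πr²), and S(r) = 2πr² + 2πrh = 2πr² + 2·431/r.
S'(r) = 4πr − 2·431/r² = 0 ⇒ r³ = 431/(2π), so r ≈ 4.0935 and h = 2r ≈ 8.1871.
S''(r) = 4π + 4·431/r³ > 0, so this is the minimum; S ≈ 315.8635.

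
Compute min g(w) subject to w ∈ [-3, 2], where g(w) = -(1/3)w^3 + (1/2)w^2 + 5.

13/3

Differentiating, g'(w) = -w^2 + w; which vanishes at w = 0 and w = 1.
Evaluating at the critical points and endpoints: g(-3) = 37/2, g(0) = 5, g(1) = 31/6, g(2) = 13/3.
The minimum over the interval is 13/3, attained at w = 2.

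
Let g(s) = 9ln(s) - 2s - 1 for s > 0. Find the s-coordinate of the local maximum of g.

9/2

g'(s) = 9/s − 2 = 0 gives s = 9/2.
g''(s) = -9/s², which is negative for s > 0, so this is a local maximum.
g(9/2) = 9·ln(9/2) - 9 - 1 ≈ 3.5367.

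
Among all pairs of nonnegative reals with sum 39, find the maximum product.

1521/4

With x + y = 39, the product is P(x) = x(39 − x).
P'(x) = 39 − 2x = 0 gives x = 39/2; P'' = −2 < 0, so this is the maximum.
P = 39/2·39/2 = 1521/4.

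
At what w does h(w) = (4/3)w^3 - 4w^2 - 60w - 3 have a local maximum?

h'(w) = 4w^2 - 8w - 60. Setting h'(w) = 0 gives w ∈ {-3, 5}.
h''(w) = 8w - 8. h''(-3) = -32 < 0 ⇒ local maximum; h''(5) = 32 > 0 ⇒ local minimum.
The local maximum is h(-3) = 105.

-3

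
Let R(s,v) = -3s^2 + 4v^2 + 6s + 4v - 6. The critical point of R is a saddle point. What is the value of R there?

∂R/∂s = -6s + 6 = 0 and ∂R/∂v = 8v + 4 = 0, so (s, v) = (1, -1/2).
The Hessian has R_{ss} = -6, R_{vv} = 8, R_{sv} = 0, giving D = -48 < 0, so the point is a saddle point.
R(1, -1/2) = -4.

-4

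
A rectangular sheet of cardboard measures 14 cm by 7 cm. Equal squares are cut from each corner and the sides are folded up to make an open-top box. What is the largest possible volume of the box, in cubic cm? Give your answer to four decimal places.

66.0104

With cut size x, the volume is V(x) = x(14 − 2x)(7 − 2x) for 0 < x < 3.5.
V'(x) = 12x^2 − 84x + 98. Setting V'(x) = 0 gives x ≈ 1.4793 (the root in (0, 3.5)).
V''(x) = 24x − 84 is negative there, so this is the maximum; V ≈ 66.0104.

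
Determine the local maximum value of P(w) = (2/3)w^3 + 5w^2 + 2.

131/3

P'(w) = 2w^2 + 10w = 0 at w = -5, 0.
P''(w) = 4w + 10. P''(-5) = -10 < 0 ⇒ local maximum; P''(0) = 10 > 0 ⇒ local minimum.
The local maximum is P(-5) = 131/3.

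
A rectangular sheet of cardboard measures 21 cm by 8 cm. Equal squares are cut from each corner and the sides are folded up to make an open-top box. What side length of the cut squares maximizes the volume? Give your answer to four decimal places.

With cut size x, the volume is V(x) = x(21 − 2x)(8 − 2x) for 0 < x < 4.
V'(x) = 12x^2 − 116x + 168. Setting V'(x) = 0 gives x ≈ 1.7737 (the root in (0, 4)).
V''(x) = 24x − 116 is negative there, so this is the maximum; V ≈ 137.8332.

1.7737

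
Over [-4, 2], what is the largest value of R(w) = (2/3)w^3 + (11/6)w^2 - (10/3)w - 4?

Differentiating, R'(w) = 2w^2 + (11/3)w - 10/3; which vanishes at w = -5/2 and w = 2/3.
Evaluating at the critical points and endpoints: R(-4) = -4, R(-5/2) = 43/8, R(2/3) = -422/81, R(2) = 2.
Hence the absolute maximum is 43/8 at w = -5/2.

43/8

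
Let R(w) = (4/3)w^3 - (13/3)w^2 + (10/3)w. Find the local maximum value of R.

R'(w) = 4w^2 - (26/3)w + 10/3. Setting R'(w) = 0 gives w ∈ {1/2, 5/3}.
R''(w) = 8w - 26/3. R''(1/2) = -14/3 < 0 ⇒ local maximum; R''(5/3) = 14/3 > 0 ⇒ local minimum.
So the local maximum value is R(1/2) = 3/4.

3/4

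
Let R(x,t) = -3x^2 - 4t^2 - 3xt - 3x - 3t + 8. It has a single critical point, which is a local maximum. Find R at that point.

∂R/∂x = -6x - 3t - 3 = 0 and ∂R/∂t = -3x - 8t - 3 = 0, so (x, t) = (-5/13, -3/13).
The Hessian has R_{xx} = -6, R_{tt} = -8, R_{xt} = -3, giving D = 39 > 0 with R_{xx} < 0, so the point is a local maximum.
R(-5/13, -3/13) = 116/13.

116/13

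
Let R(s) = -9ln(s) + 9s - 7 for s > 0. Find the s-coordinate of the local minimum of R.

R'(s) = -9/s + 9 = 0 gives s = 1.
R''(s) = 9/s², which is positive for s > 0, so this is a local minimum.
R(1) = -9·ln(1) + 9 - 7 ≈ 2.0000.

1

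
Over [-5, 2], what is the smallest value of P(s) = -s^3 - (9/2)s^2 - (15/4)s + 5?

-57/2

Differentiating, P'(s) = -3s^2 - 9s - 15/4; which vanishes at s = -5/2 and s = -1/2.
Compare values at every candidate in [-5, 2]: P(-5) = 145/4,  P(-5/2) = 15/8,  P(-1/2) = 47/8,  P(2) = -57/2.
Hence the absolute minimum is -57/2 at s = 2.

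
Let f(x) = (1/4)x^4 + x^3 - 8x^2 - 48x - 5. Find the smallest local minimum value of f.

f'(x) = x^3 + 3x^2 - 16x - 48. Setting f'(x) = 0 gives x ∈ {-4, -3, 4}.
Since f''(x) = 3x^2 + 6x - 16, we get f''(-4) = 8 > 0 ⇒ local minimum; f''(-3) = -7 < 0 ⇒ local maximum; f''(4) = 56 > 0 ⇒ local minimum.
The smallest local minimum is f(4) = -197.

-197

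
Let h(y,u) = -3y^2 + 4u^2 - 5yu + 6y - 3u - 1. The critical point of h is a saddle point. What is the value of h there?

∂h/∂y = -6y - 5u + 6 = 0 and ∂h/∂u = -5y + 8u - 3 = 0, so (y, u) = (33/73, 48/73).
The Hessian has h_{yy} = -6, h_{uu} = 8, h_{yu} = -5, giving D = -73 < 0, so the point is a saddle point.
h(33/73, 48/73) = -46/73.

-46/73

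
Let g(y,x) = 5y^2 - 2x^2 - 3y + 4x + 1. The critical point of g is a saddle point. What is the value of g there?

∂g/∂y = 10y - 3 = 0 and ∂g/∂x = -4x + 4 = 0, so (y, x) = (3/10, 1).
The Hessian has g_{yy} = 10, g_{xx} = -4, g_{yx} = 0, giving D = -40 < 0, so the point is a saddle point.
g(3/10, 1) = 51/20.

51/20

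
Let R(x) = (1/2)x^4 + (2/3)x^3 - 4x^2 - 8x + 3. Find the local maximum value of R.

41/6

Critical points: R'(x) = 2x^3 + 2x^2 - 8x - 8 vanishes at x = -2, -1, 2.
Second-derivative test with R''(x) = 6x^2 + 4x - 8: R''(-2) = 8 > 0 ⇒ local minimum; R''(-1) = -6 < 0 ⇒ local maximum; R''(2) = 24 > 0 ⇒ local minimum.
So the local maximum value is R(-1) = 41/6.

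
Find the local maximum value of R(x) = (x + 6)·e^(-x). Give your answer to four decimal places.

148.4132

R'(x) = 1·e^(-x) + (x + 6)·(-1)·e^(-x) = (-x - 5)·e^(-x). Since e^(-x) > 0, the only critical point is x = -5.
R''(-5) has the same sign as -1 < 0, so this is a local maximum.
R(-5) = (1)·e^(5) ≈ 148.4132.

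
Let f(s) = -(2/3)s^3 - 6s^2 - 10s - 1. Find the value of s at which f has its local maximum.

Critical points: f'(s) = -2s^2 - 12s - 10 vanishes at s = -5, -1.
Since f''(s) = -4s - 12, we get f''(-5) = 8 > 0 ⇒ local minimum; f''(-1) = -8 < 0 ⇒ local maximum.
So the local maximum value is f(-1) = 11/3.

-1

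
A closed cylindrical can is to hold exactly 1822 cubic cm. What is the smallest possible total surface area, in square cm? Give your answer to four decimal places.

825.8100

With radius r and height h, πr²h = 1822 so h = 1822/(πr²), and S(r) = 2πr² + 2πrh = 2πr² + 2·1822/r.
S'(r) = 4πr − 2·1822/r² = 0 ⇒ r³ = 1822/(2π), so r ≈ 6.6190 and h = 2r ≈ 13.2379.
S''(r) = 4π + 4·1822/r³ > 0, so this is the minimum; S ≈ 825.8100.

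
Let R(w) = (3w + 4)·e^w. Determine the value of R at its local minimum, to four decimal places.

By the product rule, R'(w) = (3w + 7)·e^w. Since e^w > 0, the only critical point is w = -7/3.
R''(-7/3) has the same sign as 3 > 0, so this is a local minimum.
R(-7/3) = (-3)·e^(-7/3) ≈ -0.2909.

-0.2909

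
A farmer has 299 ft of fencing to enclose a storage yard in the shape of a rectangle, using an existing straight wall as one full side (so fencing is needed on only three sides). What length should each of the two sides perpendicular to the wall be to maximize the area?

299/4

Let the sides perpendicular to the wall have length x and the parallel side y, so 2x + y = 299 and the area is A = xy = x(299 − 2x).
A'(x) = 299 − 4x = 0 gives x = 299/4, and A''(x) = −4 < 0 confirms a maximum.
Then y = 299 − 2·299/4 = 299/2 and A = 89401/8.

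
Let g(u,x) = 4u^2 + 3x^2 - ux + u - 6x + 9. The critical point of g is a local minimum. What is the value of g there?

6

∂g/∂u = 8u - x + 1 = 0 and ∂g/∂x = -u + 6x - 6 = 0, so (u, x) = (0, 1).
The Hessian has g_{uu} = 8, g_{xx} = 6, g_{ux} = -1, giving D = 47 > 0 with g_{uu} > 0, so the point is a local minimum.
g(0, 1) = 6.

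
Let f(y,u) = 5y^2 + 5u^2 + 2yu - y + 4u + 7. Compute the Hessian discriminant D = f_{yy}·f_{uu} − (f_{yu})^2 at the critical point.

∂f/∂y = 10y + 2u - 1 = 0 and ∂f/∂u = 2y + 10u + 4 = 0, so (y, u) = (3/16, -7/16).
The Hessian has f_{yy} = 10, f_{uu} = 10, f_{yu} = 2, giving D = 96 > 0 with f_{yy} > 0, so the point is a local minimum.
D = (10)·(10) − (2)^2 = 96.

96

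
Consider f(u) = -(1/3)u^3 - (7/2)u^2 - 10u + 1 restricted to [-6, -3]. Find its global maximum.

17/2

Differentiating, f'(u) = -u^2 - 7u - 10; whose only zero in [-6, -3] is u = -5.
Compare values at every candidate in [-6, -3]: f(-6) = 7,  f(-5) = 31/6,  f(-3) = 17/2.
The maximum over the interval is 17/2, attained at u = -3.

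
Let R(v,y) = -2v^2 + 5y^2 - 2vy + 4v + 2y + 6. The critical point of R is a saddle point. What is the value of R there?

8

∂R/∂v = -4v - 2y + 4 = 0 and ∂R/∂y = -2v + 10y + 2 = 0, so (v, y) = (1, 0).
The Hessian has R_{vv} = -4, R_{yy} = 10, R_{vy} = -2, giving D = -44 < 0, so the point is a saddle point.
R(1, 0) = 8.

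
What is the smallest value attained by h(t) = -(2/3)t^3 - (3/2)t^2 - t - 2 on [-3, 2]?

-46/3

h'(t) = -2t^2 - 3t - 1, which vanishes at t = -1 and t = -1/2.
Candidates: h(-3) = 11/2,  h(-1) = -11/6,  h(-1/2) = -43/24,  h(2) = -46/3.
So the minimum is h(2) = -46/3.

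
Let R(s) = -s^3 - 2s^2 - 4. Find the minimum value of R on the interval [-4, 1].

R'(s) = -3s^2 - 4s, which vanishes at s = -4/3 and s = 0.
Compare values at every candidate in [-4, 1]: R(-4) = 28,  R(-4/3) = -140/27,  R(0) = -4,  R(1) = -7.
Hence the absolute minimum is -7 at s = 1.

-7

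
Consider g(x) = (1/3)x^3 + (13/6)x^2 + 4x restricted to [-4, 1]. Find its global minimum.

The derivative is x^2 + (13/3)x + 4, which vanishes at x = -3 and x = -4/3.
Candidates: g(-4) = -8/3,  g(-3) = -3/2,  g(-4/3) = -184/81,  g(1) = 13/2.
Hence the absolute minimum is -8/3 at x = -4.

-8/3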